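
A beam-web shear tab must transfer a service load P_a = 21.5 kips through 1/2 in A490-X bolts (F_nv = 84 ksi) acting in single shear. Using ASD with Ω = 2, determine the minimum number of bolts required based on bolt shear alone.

3 bolts

A_b = π·0.5²/4 = 0.1963 in².
Per-bolt allowable strength R_n/Ω = 84 × 0.1963 × 1 / 2 = 8.247 kips.
n ≥ 21.5 / 8.247 = 2.607 → use 3 bolts.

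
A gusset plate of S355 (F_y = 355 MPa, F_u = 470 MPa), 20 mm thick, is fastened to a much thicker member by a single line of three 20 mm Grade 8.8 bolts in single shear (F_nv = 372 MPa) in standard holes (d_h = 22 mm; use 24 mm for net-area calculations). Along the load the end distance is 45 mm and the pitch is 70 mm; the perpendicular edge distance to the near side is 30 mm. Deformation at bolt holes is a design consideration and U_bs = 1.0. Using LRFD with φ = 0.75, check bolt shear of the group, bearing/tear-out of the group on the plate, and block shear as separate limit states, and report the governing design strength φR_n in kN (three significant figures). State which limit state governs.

263 kN (bolt shear governs)

Bolt shear: A_b = π·20²/4 = 314.2 mm²; R_n = 372 × 314.2 × 3 × 1 / 1000 = 350.6 kN → 0.75 × 350.6 = 263 kN.
Bearing: edge l_c = 34, r_n = 383.5 kN; interior l_c = 48, r_n = 451.2 kN; R_n = 383.5 + 2·451.2 = 1286 kN → 964 kN.
Block shear: A_gv = 3700, A_nv = 2500, A_nt = 360 mm²; R_n = min(0.6F_uA_nv, 0.6F_yA_gv) + U_bs·F_u·A_nt = 874.2 kN → 656 kN.
Bolt shear governs: 263 kN.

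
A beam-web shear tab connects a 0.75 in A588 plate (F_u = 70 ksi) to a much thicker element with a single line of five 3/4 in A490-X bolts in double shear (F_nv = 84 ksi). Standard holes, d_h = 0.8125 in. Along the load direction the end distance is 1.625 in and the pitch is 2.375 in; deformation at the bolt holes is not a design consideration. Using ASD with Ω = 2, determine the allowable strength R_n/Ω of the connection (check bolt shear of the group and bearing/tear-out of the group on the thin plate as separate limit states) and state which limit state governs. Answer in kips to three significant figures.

Bolt shear: A_b = π·0.75²/4 = 0.4418 in²; R_n = 84 × 0.4418 × 5 × 2 = 371.1 kips → 371.1 / 2 = 186 kips.
Bearing (1.5 l_c t F_u ≤ 3.0 d t F_u): upper limit = 3.0·0.75·0.75·70 = 118.1 kips.
  Edge l_c = 1.625 − 0.8125/2 = 1.219 → r_n = 95.98 kips; interior l_c = 2.375 − 0.8125 = 1.562 → r_n = 118.1 kips.
  R_n,bearing = 1·95.98 + 4·118.1 = 568.5 kips → 568.5 / 2 = 284 kips.
Bolt shear governs: 186 kips.

186 kips (bolt shear governs)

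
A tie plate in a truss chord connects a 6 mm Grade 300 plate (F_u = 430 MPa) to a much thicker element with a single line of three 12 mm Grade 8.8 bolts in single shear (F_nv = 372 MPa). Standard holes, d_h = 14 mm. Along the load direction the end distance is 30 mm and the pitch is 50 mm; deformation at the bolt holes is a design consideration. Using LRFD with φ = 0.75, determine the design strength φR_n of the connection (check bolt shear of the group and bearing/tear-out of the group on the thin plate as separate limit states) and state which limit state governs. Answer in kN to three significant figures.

94.7 kN (bolt shear governs)

Bolt shear: A_b = π·12²/4 = 113.1 mm²; R_n = 372 × 113.1 × 3 × 1 / 1000 = 126.2 kN → 0.75 × 126.2 = 94.7 kN.
Bearing (1.2 l_c t F_u ≤ 2.4 d t F_u): upper limit = 2.4·12·6·430 / 1000 = 74.3 kN.
  Edge l_c = 30 − 14/2 = 23 → r_n = 71.21 kN; interior l_c = 50 − 14 = 36 → r_n = 74.3 kN.
  R_n,bearing = 1·71.21 + 2·74.3 = 219.8 kN → 0.75 × 219.8 = 165 kN.
Bolt shear governs: 94.7 kN.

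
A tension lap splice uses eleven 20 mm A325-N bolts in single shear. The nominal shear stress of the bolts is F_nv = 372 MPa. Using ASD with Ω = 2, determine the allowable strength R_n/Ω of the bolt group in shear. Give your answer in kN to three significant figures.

A_b = π × 20² / 4 = 314.2 mm².
R_n = F_nv · A_b · n · n_s = 372 × 314.2 × 11 × 1 / 1000 = 1286 kN.
Allowable strength R_n/Ω = 1286 / 2 = 643 kN.

643 kN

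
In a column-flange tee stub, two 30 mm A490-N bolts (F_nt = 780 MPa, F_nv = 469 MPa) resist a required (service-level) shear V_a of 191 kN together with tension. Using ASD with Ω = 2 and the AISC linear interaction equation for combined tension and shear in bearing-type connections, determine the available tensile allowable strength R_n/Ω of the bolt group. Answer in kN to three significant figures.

A_b = π·30²/4 = 706.9 mm²; f_rv = 191 × 1000 / (2 × 706.9) = 135.1 MPa.
F'_nt = 1.3 F_nt − (Ω F_nt / F_nv) f_rv = 1.3·780 − (2·780/469)·135.1 = 564.6 MPa, capped at F_nt → F'_nt = 564.6 MPa.
R_n = F'_nt · A_b · n = 564.6 × 706.9 × 2 / 1000 = 798.2 kN.
Allowable strength R_n/Ω = 798.2 / 2 = 399 kN.

399 kN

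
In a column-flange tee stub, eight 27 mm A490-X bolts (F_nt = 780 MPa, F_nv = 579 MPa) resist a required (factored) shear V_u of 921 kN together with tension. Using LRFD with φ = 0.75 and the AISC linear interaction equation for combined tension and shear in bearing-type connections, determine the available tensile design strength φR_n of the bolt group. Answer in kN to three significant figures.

A_b = π·27²/4 = 572.6 mm²; f_rv = 921 × 1000 / (8 × 572.6) = 201.1 MPa.
F'_nt = 1.3 F_nt − (F_nt / φF_nv) f_rv = 1.3·780 − (780/(0.75·579))·201.1 = 652.8 MPa, capped at F_nt → F'_nt = 652.8 MPa.
R_n = F'_nt · A_b · n = 652.8 × 572.6 × 8 / 1000 = 2990 kN.
Design strength φR_n = 0.75 × 2990 = 2240 kN.

2240 kN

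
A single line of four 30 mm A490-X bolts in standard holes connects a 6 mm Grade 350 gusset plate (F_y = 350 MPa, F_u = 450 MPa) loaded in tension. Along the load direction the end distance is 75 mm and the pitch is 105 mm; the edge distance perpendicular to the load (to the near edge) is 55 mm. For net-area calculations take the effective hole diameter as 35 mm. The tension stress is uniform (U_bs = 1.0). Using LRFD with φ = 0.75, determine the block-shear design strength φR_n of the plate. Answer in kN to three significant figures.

401 kN

Shear plane L_v = 75 + 3·105 = 390 mm; A_gv = 390 × 6 = 2340 mm².
A_nv = (390 − 3.5·35) × 6 = 1605 mm².
A_nt = (55 − 0.5·35) × 6 = 225 mm².
0.6 F_u A_nv = 433.4 kN; 0.6 F_y A_gv = 491.4 kN → shear rupture governs the shear term.
R_n = 433.4 + 1.0 × 450 × 225 / 1000 = 534.6 kN.
Design strength φR_n = 0.75 × 534.6 = 401 kN.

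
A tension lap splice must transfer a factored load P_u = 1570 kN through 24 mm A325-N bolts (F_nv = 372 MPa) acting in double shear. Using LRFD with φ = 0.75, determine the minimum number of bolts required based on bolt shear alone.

7 bolts

A_b = π·24²/4 = 452.4 mm².
Per-bolt design strength φR_n = 0.75 × 372 × 452.4 × 2 / 1000 = 252.4 kN.
n ≥ 1570 / 252.4 = 6.219 → use 7 bolts.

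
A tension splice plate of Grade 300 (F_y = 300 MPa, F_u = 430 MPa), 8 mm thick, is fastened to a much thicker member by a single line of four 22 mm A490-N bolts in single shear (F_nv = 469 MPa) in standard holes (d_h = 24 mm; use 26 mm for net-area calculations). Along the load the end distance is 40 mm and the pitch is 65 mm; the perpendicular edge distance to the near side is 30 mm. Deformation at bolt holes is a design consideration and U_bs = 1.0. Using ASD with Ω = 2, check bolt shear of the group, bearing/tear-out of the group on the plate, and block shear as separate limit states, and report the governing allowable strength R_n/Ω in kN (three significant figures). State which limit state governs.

Bolt shear: A_b = π·22²/4 = 380.1 mm²; R_n = 469 × 380.1 × 4 × 1 / 1000 = 713.1 kN → 713.1 / 2 = 357 kN.
Bearing: edge l_c = 28, r_n = 115.6 kN; interior l_c = 41, r_n = 169.2 kN; R_n = 115.6 + 3·169.2 = 623.3 kN → 312 kN.
Block shear: A_gv = 1880, A_nv = 1152, A_nt = 136 mm²; R_n = min(0.6F_uA_nv, 0.6F_yA_gv) + U_bs·F_u·A_nt = 355.7 kN → 178 kN.
Block shear governs: 178 kN.

178 kN (block shear governs)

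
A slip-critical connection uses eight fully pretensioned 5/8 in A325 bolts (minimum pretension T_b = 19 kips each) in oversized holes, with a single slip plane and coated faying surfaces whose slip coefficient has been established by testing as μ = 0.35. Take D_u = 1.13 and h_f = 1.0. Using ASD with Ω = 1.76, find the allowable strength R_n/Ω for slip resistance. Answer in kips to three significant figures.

R_n = μ · D_u · h_f · T_b · n_s · n_b = 0.35 × 1.13 × 1.0 × 19 × 1 × 8 = 60.12 kips.
Allowable strength R_n/Ω = 60.12 / 1.76 = 34.2 kips.

34.2 kips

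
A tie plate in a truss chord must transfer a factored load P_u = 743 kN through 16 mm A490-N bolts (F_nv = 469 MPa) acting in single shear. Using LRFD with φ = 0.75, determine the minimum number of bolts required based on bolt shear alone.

A_b = π·16²/4 = 201.1 mm².
Per-bolt design strength φR_n = 0.75 × 469 × 201.1 × 1 / 1000 = 70.72 kN.
n ≥ 743 / 70.72 = 10.51 → use 11 bolts.

11 bolts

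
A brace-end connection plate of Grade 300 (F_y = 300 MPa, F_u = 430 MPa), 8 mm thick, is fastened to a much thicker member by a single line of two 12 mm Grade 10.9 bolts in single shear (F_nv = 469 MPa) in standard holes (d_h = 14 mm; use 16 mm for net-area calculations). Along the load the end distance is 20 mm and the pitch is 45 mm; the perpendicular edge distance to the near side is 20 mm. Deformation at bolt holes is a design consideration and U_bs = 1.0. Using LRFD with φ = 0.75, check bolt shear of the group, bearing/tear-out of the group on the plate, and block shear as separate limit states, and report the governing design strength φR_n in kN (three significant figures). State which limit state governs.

79.6 kN (bolt shear governs)

Bolt shear: A_b = π·12²/4 = 113.1 mm²; R_n = 469 × 113.1 × 2 × 1 / 1000 = 106.1 kN → 0.75 × 106.1 = 79.6 kN.
Bearing: edge l_c = 13, r_n = 53.66 kN; interior l_c = 31, r_n = 99.07 kN; R_n = 53.66 + 1·99.07 = 152.7 kN → 115 kN.
Block shear: A_gv = 520, A_nv = 328, A_nt = 96 mm²; R_n = min(0.6F_uA_nv, 0.6F_yA_gv) + U_bs·F_u·A_nt = 125.9 kN → 94.4 kN.
Bolt shear governs: 79.6 kN.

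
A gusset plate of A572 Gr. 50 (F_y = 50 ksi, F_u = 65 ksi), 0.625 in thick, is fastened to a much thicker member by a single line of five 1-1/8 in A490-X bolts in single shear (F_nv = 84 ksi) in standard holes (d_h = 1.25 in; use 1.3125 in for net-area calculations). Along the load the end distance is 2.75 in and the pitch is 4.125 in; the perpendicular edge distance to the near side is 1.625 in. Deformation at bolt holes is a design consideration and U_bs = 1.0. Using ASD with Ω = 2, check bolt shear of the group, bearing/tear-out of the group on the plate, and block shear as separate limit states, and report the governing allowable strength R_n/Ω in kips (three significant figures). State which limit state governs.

Bolt shear: A_b = π·1.125²/4 = 0.994 in²; R_n = 84 × 0.994 × 5 × 1 = 417.5 kips → 417.5 / 2 = 209 kips.
Bearing: edge l_c = 2.125, r_n = 103.6 kips; interior l_c = 2.875, r_n = 109.7 kips; R_n = 103.6 + 4·109.7 = 542.3 kips → 271 kips.
Block shear: A_gv = 12.03, A_nv = 8.34, A_nt = 0.6055 in²; R_n = min(0.6F_uA_nv, 0.6F_yA_gv) + U_bs·F_u·A_nt = 364.6 kips → 182 kips.
Block shear governs: 182 kips.

182 kips (block shear governs)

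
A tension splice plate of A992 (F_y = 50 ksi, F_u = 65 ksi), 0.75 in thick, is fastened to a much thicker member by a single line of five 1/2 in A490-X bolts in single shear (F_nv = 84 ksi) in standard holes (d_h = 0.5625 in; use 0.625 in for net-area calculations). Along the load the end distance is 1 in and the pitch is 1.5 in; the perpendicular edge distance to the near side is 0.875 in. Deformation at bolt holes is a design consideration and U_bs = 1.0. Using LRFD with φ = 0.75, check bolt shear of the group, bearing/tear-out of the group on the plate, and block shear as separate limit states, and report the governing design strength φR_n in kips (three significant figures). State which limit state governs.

Bolt shear: A_b = π·0.5²/4 = 0.1963 in²; R_n = 84 × 0.1963 × 5 × 1 = 82.47 kips → 0.75 × 82.47 = 61.9 kips.
Bearing: edge l_c = 0.7188, r_n = 42.05 kips; interior l_c = 0.9375, r_n = 54.84 kips; R_n = 42.05 + 4·54.84 = 261.4 kips → 196 kips.
Block shear: A_gv = 5.25, A_nv = 3.141, A_nt = 0.4219 in²; R_n = min(0.6F_uA_nv, 0.6F_yA_gv) + U_bs·F_u·A_nt = 149.9 kips → 112 kips.
Bolt shear governs: 61.9 kips.

61.9 kips (bolt shear governs)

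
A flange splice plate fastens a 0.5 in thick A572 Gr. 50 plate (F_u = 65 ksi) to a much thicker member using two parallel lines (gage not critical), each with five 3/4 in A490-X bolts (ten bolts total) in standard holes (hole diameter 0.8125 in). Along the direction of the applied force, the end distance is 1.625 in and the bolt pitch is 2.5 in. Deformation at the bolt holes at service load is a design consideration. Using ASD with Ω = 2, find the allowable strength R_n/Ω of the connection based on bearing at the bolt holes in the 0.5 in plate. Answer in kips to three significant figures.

282 kips

Per bolt r_n = 1.2 l_c t F_u ≤ 2.4 d t F_u; upper limit = 2.4 × 0.75 × 0.5 × 65 = 58.5 kips.
Edge bolt: l_c = 1.625 − 0.8125/2 = 1.219 in → 1.2 × 1.219 × 0.5 × 65 = 47.53 → r_n = 47.53 kips.
Interior bolts: l_c = 2.5 − 0.8125 = 1.688 in → 1.2 × 1.688 × 0.5 × 65 = 65.81 → r_n = 58.5 kips.
R_n = 2 × 47.53 + 8 × 58.5 = 563.1 kips.
Allowable strength R_n/Ω = 563.1 / 2 = 282 kips.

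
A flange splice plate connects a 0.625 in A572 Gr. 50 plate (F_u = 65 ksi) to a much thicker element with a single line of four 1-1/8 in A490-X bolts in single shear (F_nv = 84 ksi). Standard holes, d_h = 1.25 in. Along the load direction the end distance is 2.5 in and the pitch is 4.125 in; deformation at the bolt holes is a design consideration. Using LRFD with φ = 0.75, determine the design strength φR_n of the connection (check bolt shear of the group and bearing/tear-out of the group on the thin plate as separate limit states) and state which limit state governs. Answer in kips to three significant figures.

Bolt shear: A_b = π·1.125²/4 = 0.994 in²; R_n = 84 × 0.994 × 4 × 1 = 334 kips → 0.75 × 334 = 250 kips.
Bearing (1.2 l_c t F_u ≤ 2.4 d t F_u): upper limit = 2.4·1.125·0.625·65 = 109.7 kips.
  Edge l_c = 2.5 − 1.25/2 = 1.875 → r_n = 91.41 kips; interior l_c = 4.125 − 1.25 = 2.875 → r_n = 109.7 kips.
  R_n,bearing = 1·91.41 + 3·109.7 = 420.5 kips → 0.75 × 420.5 = 315 kips.
Bolt shear governs: 250 kips.

250 kips (bolt shear governs)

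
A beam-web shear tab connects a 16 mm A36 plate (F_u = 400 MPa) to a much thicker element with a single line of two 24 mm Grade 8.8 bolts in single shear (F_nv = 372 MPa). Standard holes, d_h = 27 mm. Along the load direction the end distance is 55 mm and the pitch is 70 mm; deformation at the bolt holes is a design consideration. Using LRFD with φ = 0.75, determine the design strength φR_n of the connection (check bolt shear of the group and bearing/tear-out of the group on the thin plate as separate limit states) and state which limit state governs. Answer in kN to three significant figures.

252 kN (bolt shear governs)

Bolt shear: A_b = π·24²/4 = 452.4 mm²; R_n = 372 × 452.4 × 2 × 1 / 1000 = 336.6 kN → 0.75 × 336.6 = 252 kN.
Bearing (1.2 l_c t F_u ≤ 2.4 d t F_u): upper limit = 2.4·24·16·400 / 1000 = 368.6 kN.
  Edge l_c = 55 − 27/2 = 41.5 → r_n = 318.7 kN; interior l_c = 70 − 27 = 43 → r_n = 330.2 kN.
  R_n,bearing = 1·318.7 + 1·330.2 = 649 kN → 0.75 × 649 = 487 kN.
Bolt shear governs: 252 kN.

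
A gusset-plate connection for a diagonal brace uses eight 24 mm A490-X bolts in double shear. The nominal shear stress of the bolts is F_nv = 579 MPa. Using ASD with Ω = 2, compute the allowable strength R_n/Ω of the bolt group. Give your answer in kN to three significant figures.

A_b = π × 24² / 4 = 452.4 mm².
R_n = F_nv · A_b · n · n_s = 579 × 452.4 × 8 × 2 / 1000 = 4191 kN.
Allowable strength R_n/Ω = 4191 / 2 = 2100 kN.

2100 kN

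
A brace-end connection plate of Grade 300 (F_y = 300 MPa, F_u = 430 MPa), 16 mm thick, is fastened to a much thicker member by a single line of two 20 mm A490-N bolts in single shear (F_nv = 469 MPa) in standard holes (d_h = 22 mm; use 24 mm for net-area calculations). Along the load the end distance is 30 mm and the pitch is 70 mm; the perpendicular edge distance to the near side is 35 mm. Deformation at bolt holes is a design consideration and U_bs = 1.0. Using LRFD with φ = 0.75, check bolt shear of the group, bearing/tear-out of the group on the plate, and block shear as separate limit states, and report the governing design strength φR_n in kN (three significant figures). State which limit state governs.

221 kN (bolt shear governs)

Bolt shear: A_b = π·20²/4 = 314.2 mm²; R_n = 469 × 314.2 × 2 × 1 / 1000 = 294.7 kN → 0.75 × 294.7 = 221 kN.
Bearing: edge l_c = 19, r_n = 156.9 kN; interior l_c = 48, r_n = 330.2 kN; R_n = 156.9 + 1·330.2 = 487.1 kN → 365 kN.
Block shear: A_gv = 1600, A_nv = 1024, A_nt = 368 mm²; R_n = min(0.6F_uA_nv, 0.6F_yA_gv) + U_bs·F_u·A_nt = 422.4 kN → 317 kN.
Bolt shear governs: 221 kN.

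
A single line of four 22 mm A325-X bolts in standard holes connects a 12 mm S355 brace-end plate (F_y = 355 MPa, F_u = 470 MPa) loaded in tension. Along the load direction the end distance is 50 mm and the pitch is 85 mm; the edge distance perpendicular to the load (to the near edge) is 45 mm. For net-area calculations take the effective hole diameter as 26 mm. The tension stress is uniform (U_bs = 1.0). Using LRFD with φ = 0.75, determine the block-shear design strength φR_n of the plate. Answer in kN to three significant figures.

678 kN

Shear plane L_v = 50 + 3·85 = 305 mm; A_gv = 305 × 12 = 3660 mm².
A_nv = (305 − 3.5·26) × 12 = 2568 mm².
A_nt = (45 − 0.5·26) × 12 = 384 mm².
0.6 F_u A_nv = 724.2 kN; 0.6 F_y A_gv = 779.6 kN → shear rupture governs the shear term.
R_n = 724.2 + 1.0 × 470 × 384 / 1000 = 904.7 kN.
Design strength φR_n = 0.75 × 904.7 = 678 kN.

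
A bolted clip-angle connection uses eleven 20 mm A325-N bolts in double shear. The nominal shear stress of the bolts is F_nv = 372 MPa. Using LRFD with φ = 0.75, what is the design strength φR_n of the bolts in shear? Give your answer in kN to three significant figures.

A_b = π × 20² / 4 = 314.2 mm².
R_n = F_nv · A_b · n · n_s = 372 × 314.2 × 11 × 2 / 1000 = 2571 kN.
Design strength φR_n = 0.75 × 2571 = 1930 kN.

1930 kN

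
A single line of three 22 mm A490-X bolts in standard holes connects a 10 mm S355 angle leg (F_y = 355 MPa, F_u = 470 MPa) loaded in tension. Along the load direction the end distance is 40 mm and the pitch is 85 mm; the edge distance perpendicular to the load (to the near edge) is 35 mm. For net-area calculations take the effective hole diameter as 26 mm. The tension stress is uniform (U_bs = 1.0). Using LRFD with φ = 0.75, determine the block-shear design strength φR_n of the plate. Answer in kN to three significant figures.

Shear plane L_v = 40 + 2·85 = 210 mm; A_gv = 210 × 10 = 2100 mm².
A_nv = (210 − 2.5·26) × 10 = 1450 mm².
A_nt = (35 − 0.5·26) × 10 = 220 mm².
0.6 F_u A_nv = 408.9 kN; 0.6 F_y A_gv = 447.3 kN → shear rupture governs the shear term.
R_n = 408.9 + 1.0 × 470 × 220 / 1000 = 512.3 kN.
Design strength φR_n = 0.75 × 512.3 = 384 kN.

384 kN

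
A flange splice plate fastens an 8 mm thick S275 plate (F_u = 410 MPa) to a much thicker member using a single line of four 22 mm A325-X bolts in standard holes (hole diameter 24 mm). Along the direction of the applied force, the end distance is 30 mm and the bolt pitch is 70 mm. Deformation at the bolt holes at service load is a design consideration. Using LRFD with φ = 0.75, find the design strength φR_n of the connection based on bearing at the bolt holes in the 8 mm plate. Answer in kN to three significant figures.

Per bolt r_n = 1.2 l_c t F_u ≤ 2.4 d t F_u; upper limit = 2.4 × 22 × 8 × 410 / 1000 = 173.2 kN.
Edge bolt: l_c = 30 − 24/2 = 18 mm → 1.2 × 18 × 8 × 410 / 1000 = 70.85 → r_n = 70.85 kN.
Interior bolts: l_c = 70 − 24 = 46 mm → 1.2 × 46 × 8 × 410 / 1000 = 181.1 → r_n = 173.2 kN.
R_n = 1 × 70.85 + 3 × 173.2 = 590.4 kN.
Design strength φR_n = 0.75 × 590.4 = 443 kN.

443 kN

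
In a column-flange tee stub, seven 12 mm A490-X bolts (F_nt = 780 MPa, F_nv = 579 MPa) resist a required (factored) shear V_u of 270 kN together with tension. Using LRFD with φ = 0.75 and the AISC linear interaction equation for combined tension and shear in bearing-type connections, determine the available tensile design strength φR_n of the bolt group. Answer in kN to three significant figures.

A_b = π·12²/4 = 113.1 mm²; f_rv = 270 × 1000 / (7 × 113.1) = 341 MPa.
F'_nt = 1.3 F_nt − (F_nt / φF_nv) f_rv = 1.3·780 − (780/(0.75·579))·341 = 401.4 MPa, capped at F_nt → F'_nt = 401.4 MPa.
R_n = F'_nt · A_b · n = 401.4 × 113.1 × 7 / 1000 = 317.8 kN.
Design strength φR_n = 0.75 × 317.8 = 238 kN.

238 kN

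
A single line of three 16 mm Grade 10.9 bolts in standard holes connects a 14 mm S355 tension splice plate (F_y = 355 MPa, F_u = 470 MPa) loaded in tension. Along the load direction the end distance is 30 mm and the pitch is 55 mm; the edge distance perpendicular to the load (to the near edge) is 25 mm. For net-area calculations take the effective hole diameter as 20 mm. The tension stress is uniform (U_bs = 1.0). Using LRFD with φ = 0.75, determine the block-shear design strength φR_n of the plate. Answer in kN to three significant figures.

341 kN

Shear plane L_v = 30 + 2·55 = 140 mm; A_gv = 140 × 14 = 1960 mm².
A_nv = (140 − 2.5·20) × 14 = 1260 mm².
A_nt = (25 − 0.5·20) × 14 = 210 mm².
0.6 F_u A_nv = 355.3 kN; 0.6 F_y A_gv = 417.5 kN → shear rupture governs the shear term.
R_n = 355.3 + 1.0 × 470 × 210 / 1000 = 454 kN.
Design strength φR_n = 0.75 × 454 = 341 kN.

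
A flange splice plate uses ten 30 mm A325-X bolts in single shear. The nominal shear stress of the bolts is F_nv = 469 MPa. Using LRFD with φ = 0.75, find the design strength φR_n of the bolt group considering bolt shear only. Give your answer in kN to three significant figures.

2490 kN

A_b = π × 30² / 4 = 706.9 mm².
R_n = F_nv · A_b · n · n_s = 469 × 706.9 × 10 × 1 / 1000 = 3315 kN.
Design strength φR_n = 0.75 × 3315 = 2490 kN.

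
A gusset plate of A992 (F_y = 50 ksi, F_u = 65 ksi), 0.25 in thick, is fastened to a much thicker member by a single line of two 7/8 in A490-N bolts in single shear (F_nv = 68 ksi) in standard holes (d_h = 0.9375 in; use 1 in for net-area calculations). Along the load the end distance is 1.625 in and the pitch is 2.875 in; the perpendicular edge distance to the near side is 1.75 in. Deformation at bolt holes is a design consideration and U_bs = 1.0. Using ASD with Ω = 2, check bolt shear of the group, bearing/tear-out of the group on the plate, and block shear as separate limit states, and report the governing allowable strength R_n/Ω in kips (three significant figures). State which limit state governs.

Bolt shear: A_b = π·0.875²/4 = 0.6013 in²; R_n = 68 × 0.6013 × 2 × 1 = 81.78 kips → 81.78 / 2 = 40.9 kips.
Bearing: edge l_c = 1.156, r_n = 22.55 kips; interior l_c = 1.938, r_n = 34.12 kips; R_n = 22.55 + 1·34.12 = 56.67 kips → 28.3 kips.
Block shear: A_gv = 1.125, A_nv = 0.75, A_nt = 0.3125 in²; R_n = min(0.6F_uA_nv, 0.6F_yA_gv) + U_bs·F_u·A_nt = 49.56 kips → 24.8 kips.
Block shear governs: 24.8 kips.

24.8 kips (block shear governs)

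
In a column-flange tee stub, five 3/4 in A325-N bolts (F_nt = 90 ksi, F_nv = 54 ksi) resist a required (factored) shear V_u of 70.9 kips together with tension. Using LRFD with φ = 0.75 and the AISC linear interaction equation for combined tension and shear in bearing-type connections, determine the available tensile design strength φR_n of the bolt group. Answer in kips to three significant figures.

A_b = π·0.75²/4 = 0.4418 in²; f_rv = 70.9 / (5 × 0.4418) = 32.1 ksi.
F'_nt = 1.3 F_nt − (F_nt / φF_nv) f_rv = 1.3·90 − (90/(0.75·54))·32.1 = 45.67 ksi, capped at F_nt → F'_nt = 45.67 ksi.
R_n = F'_nt · A_b · n = 45.67 × 0.4418 × 5 = 100.9 kips.
Design strength φR_n = 0.75 × 100.9 = 75.7 kips.

75.7 kips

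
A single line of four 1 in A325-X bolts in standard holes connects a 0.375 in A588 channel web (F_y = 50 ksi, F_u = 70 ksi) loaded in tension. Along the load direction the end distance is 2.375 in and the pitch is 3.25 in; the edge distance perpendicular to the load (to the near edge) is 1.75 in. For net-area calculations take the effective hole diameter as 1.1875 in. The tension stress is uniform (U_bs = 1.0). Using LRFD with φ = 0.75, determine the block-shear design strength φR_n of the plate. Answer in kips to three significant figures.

Shear plane L_v = 2.375 + 3·3.25 = 12.12 in; A_gv = 12.12 × 0.375 = 4.547 in².
A_nv = (12.12 − 3.5·1.1875) × 0.375 = 2.988 in².
A_nt = (1.75 − 0.5·1.1875) × 0.375 = 0.4336 in².
0.6 F_u A_nv = 125.5 kips; 0.6 F_y A_gv = 136.4 kips → shear rupture governs the shear term.
R_n = 125.5 + 1.0 × 70 × 0.4336 = 155.9 kips.
Design strength φR_n = 0.75 × 155.9 = 117 kips.

117 kips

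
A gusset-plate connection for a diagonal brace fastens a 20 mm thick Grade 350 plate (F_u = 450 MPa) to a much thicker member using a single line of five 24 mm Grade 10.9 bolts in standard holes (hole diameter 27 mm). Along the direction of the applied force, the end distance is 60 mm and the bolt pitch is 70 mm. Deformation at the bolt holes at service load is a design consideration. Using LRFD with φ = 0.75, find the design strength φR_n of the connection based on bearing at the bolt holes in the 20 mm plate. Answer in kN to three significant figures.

Per bolt r_n = 1.2 l_c t F_u ≤ 2.4 d t F_u; upper limit = 2.4 × 24 × 20 × 450 / 1000 = 518.4 kN.
Edge bolt: l_c = 60 − 27/2 = 46.5 mm → 1.2 × 46.5 × 20 × 450 / 1000 = 502.2 → r_n = 502.2 kN.
Interior bolts: l_c = 70 − 27 = 43 mm → 1.2 × 43 × 20 × 450 / 1000 = 464.4 → r_n = 464.4 kN.
R_n = 1 × 502.2 + 4 × 464.4 = 2360 kN.
Design strength φR_n = 0.75 × 2360 = 1770 kN.

1770 kN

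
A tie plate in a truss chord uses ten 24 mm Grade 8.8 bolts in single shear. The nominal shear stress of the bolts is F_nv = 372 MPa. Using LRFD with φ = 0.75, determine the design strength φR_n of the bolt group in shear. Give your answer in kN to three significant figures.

1260 kN

A_b = π × 24² / 4 = 452.4 mm².
R_n = F_nv · A_b · n · n_s = 372 × 452.4 × 10 × 1 / 1000 = 1683 kN.
Design strength φR_n = 0.75 × 1683 = 1260 kN.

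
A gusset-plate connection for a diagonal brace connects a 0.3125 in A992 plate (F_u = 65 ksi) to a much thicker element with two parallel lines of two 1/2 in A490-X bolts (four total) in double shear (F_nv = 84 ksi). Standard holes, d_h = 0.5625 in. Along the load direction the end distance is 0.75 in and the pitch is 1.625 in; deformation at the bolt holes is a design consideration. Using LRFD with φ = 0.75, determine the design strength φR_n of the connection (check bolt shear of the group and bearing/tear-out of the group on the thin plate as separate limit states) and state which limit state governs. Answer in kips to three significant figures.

Bolt shear: A_b = π·0.5²/4 = 0.1963 in²; R_n = 84 × 0.1963 × 4 × 2 = 131.9 kips → 0.75 × 131.9 = 99 kips.
Bearing (1.2 l_c t F_u ≤ 2.4 d t F_u): upper limit = 2.4·0.5·0.3125·65 = 24.38 kips.
  Edge l_c = 0.75 − 0.5625/2 = 0.4688 → r_n = 11.43 kips; interior l_c = 1.625 − 0.5625 = 1.062 → r_n = 24.38 kips.
  R_n,bearing = 2·11.43 + 2·24.38 = 71.6 kips → 0.75 × 71.6 = 53.7 kips.
Bearing governs: 53.7 kips.

53.7 kips (bearing governs)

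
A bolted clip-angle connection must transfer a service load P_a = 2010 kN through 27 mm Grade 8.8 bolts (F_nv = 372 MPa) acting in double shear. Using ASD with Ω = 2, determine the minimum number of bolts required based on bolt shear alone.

10 bolts

A_b = π·27²/4 = 572.6 mm².
Per-bolt allowable strength R_n/Ω = 372 × 572.6 × 2 / 1000 / 2 = 213 kN.
n ≥ 2010 / 213 = 9.437 → use 10 bolts.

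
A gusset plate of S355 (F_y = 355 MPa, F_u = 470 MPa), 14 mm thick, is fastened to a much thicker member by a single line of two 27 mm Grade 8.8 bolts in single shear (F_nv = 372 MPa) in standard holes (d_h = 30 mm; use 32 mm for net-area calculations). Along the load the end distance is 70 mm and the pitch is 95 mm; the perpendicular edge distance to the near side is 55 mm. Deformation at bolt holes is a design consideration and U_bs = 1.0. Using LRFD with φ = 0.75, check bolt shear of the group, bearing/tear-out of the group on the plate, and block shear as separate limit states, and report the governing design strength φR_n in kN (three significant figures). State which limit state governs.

Bolt shear: A_b = π·27²/4 = 572.6 mm²; R_n = 372 × 572.6 × 2 × 1 / 1000 = 426 kN → 0.75 × 426 = 319 kN.
Bearing: edge l_c = 55, r_n = 426.4 kN; interior l_c = 65, r_n = 426.4 kN; R_n = 426.4 + 1·426.4 = 852.8 kN → 640 kN.
Block shear: A_gv = 2310, A_nv = 1638, A_nt = 546 mm²; R_n = min(0.6F_uA_nv, 0.6F_yA_gv) + U_bs·F_u·A_nt = 718.5 kN → 539 kN.
Bolt shear governs: 319 kN.

319 kN (bolt shear governs)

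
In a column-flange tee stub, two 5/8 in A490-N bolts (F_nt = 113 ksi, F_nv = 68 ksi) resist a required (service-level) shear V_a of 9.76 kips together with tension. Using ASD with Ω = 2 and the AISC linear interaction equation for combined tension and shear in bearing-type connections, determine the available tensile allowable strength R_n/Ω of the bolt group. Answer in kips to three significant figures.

28.8 kips

A_b = π·0.625²/4 = 0.3068 in²; f_rv = 9.76 / (2 × 0.3068) = 15.91 ksi.
F'_nt = 1.3 F_nt − (Ω F_nt / F_nv) f_rv = 1.3·113 − (2·113/68)·15.91 = 94.03 ksi, capped at F_nt → F'_nt = 94.03 ksi.
R_n = F'_nt · A_b · n = 94.03 × 0.3068 × 2 = 57.7 kips.
Allowable strength R_n/Ω = 57.7 / 2 = 28.8 kips.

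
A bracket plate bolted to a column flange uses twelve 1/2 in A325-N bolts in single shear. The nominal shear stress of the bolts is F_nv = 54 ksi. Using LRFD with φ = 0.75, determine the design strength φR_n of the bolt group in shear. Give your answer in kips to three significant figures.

95.4 kips

A_b = π × 0.5² / 4 = 0.1963 in².
R_n = F_nv · A_b · n · n_s = 54 × 0.1963 × 12 × 1 = 127.2 kips.
Design strength φR_n = 0.75 × 127.2 = 95.4 kips.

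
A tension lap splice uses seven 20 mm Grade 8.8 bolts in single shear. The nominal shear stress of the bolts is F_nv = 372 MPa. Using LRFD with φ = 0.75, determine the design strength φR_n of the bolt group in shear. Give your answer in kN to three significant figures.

A_b = π × 20² / 4 = 314.2 mm².
R_n = F_nv · A_b · n · n_s = 372 × 314.2 × 7 × 1 / 1000 = 818.1 kN.
Design strength φR_n = 0.75 × 818.1 = 614 kN.

614 kN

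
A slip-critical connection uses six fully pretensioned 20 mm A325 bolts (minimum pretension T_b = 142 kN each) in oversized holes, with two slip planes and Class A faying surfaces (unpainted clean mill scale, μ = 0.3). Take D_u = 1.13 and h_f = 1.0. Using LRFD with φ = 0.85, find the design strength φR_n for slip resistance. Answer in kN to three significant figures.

491 kN

R_n = μ · D_u · h_f · T_b · n_s · n_b = 0.3 × 1.13 × 1.0 × 142 × 2 × 6 = 577.7 kN.
Design strength φR_n = 0.85 × 577.7 = 491 kN.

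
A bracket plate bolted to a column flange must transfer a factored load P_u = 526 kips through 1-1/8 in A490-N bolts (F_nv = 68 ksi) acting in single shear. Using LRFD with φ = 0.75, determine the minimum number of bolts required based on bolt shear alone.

11 bolts

A_b = π·1.125²/4 = 0.994 in².
Per-bolt design strength φR_n = 0.75 × 68 × 0.994 × 1 = 50.69 kips.
n ≥ 526 / 50.69 = 10.38 → use 11 bolts.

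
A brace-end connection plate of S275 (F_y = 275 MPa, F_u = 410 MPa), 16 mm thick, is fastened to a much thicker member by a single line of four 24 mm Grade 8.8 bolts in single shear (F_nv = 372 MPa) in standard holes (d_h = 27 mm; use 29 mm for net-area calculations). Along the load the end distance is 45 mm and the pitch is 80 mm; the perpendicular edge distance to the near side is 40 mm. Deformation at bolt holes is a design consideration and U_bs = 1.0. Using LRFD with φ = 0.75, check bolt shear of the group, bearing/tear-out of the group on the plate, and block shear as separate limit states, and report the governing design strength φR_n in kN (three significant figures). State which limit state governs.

505 kN (bolt shear governs)

Bolt shear: A_b = π·24²/4 = 452.4 mm²; R_n = 372 × 452.4 × 4 × 1 / 1000 = 673.2 kN → 0.75 × 673.2 = 505 kN.
Bearing: edge l_c = 31.5, r_n = 248 kN; interior l_c = 53, r_n = 377.9 kN; R_n = 248 + 3·377.9 = 1382 kN → 1040 kN.
Block shear: A_gv = 4560, A_nv = 2936, A_nt = 408 mm²; R_n = min(0.6F_uA_nv, 0.6F_yA_gv) + U_bs·F_u·A_nt = 889.5 kN → 667 kN.
Bolt shear governs: 505 kN.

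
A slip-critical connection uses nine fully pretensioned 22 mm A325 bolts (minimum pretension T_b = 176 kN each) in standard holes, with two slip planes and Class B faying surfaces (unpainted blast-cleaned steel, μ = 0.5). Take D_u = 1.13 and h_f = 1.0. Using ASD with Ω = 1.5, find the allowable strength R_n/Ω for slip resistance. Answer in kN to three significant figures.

1190 kN

R_n = μ · D_u · h_f · T_b · n_s · n_b = 0.5 × 1.13 × 1.0 × 176 × 2 × 9 = 1790 kN.
Allowable strength R_n/Ω = 1790 / 1.5 = 1190 kN.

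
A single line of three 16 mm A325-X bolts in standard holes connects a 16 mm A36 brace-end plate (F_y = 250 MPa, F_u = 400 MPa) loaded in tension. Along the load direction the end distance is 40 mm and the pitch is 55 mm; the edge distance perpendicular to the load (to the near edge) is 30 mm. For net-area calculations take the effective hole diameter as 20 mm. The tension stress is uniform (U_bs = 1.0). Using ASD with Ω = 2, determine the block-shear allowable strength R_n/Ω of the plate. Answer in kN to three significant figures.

Shear plane L_v = 40 + 2·55 = 150 mm; A_gv = 150 × 16 = 2400 mm².
A_nv = (150 − 2.5·20) × 16 = 1600 mm².
A_nt = (30 − 0.5·20) × 16 = 320 mm².
0.6 F_u A_nv = 384 kN; 0.6 F_y A_gv = 360 kN → shear yielding governs the shear term.
R_n = 360 + 1.0 × 400 × 320 / 1000 = 488 kN.
Allowable strength R_n/Ω = 488 / 2 = 244 kN.

244 kN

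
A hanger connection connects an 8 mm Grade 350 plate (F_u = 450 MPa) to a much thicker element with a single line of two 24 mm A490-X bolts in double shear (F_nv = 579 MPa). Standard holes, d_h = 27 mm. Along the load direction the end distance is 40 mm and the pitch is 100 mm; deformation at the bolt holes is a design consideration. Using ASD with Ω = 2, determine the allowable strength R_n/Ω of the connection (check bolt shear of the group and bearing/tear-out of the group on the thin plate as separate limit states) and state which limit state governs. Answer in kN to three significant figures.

161 kN (bearing governs)

Bolt shear: A_b = π·24²/4 = 452.4 mm²; R_n = 579 × 452.4 × 2 × 2 / 1000 = 1048 kN → 1048 / 2 = 524 kN.
Bearing (1.2 l_c t F_u ≤ 2.4 d t F_u): upper limit = 2.4·24·8·450 / 1000 = 207.4 kN.
  Edge l_c = 40 − 27/2 = 26.5 → r_n = 114.5 kN; interior l_c = 100 − 27 = 73 → r_n = 207.4 kN.
  R_n,bearing = 1·114.5 + 1·207.4 = 321.8 kN → 321.8 / 2 = 161 kN.
Bearing governs: 161 kN.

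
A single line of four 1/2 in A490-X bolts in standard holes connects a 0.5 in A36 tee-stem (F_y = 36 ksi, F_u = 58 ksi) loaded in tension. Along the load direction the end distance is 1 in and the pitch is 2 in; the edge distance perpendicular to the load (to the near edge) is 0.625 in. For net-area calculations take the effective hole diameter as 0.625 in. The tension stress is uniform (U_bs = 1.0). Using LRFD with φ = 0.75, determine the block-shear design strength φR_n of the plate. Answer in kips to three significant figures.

Shear plane L_v = 1 + 3·2 = 7 in; A_gv = 7 × 0.5 = 3.5 in².
A_nv = (7 − 3.5·0.625) × 0.5 = 2.406 in².
A_nt = (0.625 − 0.5·0.625) × 0.5 = 0.1562 in².
0.6 F_u A_nv = 83.74 kips; 0.6 F_y A_gv = 75.6 kips → shear yielding governs the shear term.
R_n = 75.6 + 1.0 × 58 × 0.1562 = 84.66 kips.
Design strength φR_n = 0.75 × 84.66 = 63.5 kips.

63.5 kips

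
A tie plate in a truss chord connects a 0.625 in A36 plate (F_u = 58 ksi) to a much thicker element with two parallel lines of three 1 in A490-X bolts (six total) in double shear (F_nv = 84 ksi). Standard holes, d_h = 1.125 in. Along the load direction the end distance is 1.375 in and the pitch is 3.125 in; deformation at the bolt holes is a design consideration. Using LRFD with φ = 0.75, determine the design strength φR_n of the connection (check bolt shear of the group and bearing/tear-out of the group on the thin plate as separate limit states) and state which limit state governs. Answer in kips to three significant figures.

Bolt shear: A_b = π·1²/4 = 0.7854 in²; R_n = 84 × 0.7854 × 6 × 2 = 791.7 kips → 0.75 × 791.7 = 594 kips.
Bearing (1.2 l_c t F_u ≤ 2.4 d t F_u): upper limit = 2.4·1·0.625·58 = 87 kips.
  Edge l_c = 1.375 − 1.125/2 = 0.8125 → r_n = 35.34 kips; interior l_c = 3.125 − 1.125 = 2 → r_n = 87 kips.
  R_n,bearing = 2·35.34 + 4·87 = 418.7 kips → 0.75 × 418.7 = 314 kips.
Bearing governs: 314 kips.

314 kips (bearing governs)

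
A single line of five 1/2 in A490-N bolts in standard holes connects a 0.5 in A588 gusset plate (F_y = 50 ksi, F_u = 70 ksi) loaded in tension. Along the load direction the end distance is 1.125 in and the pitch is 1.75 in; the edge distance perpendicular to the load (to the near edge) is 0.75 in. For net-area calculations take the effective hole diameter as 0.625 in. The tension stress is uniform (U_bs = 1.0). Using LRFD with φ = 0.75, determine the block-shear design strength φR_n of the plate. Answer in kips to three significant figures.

Shear plane L_v = 1.125 + 4·1.75 = 8.125 in; A_gv = 8.125 × 0.5 = 4.062 in².
A_nv = (8.125 − 4.5·0.625) × 0.5 = 2.656 in².
A_nt = (0.75 − 0.5·0.625) × 0.5 = 0.2188 in².
0.6 F_u A_nv = 111.6 kips; 0.6 F_y A_gv = 121.9 kips → shear rupture governs the shear term.
R_n = 111.6 + 1.0 × 70 × 0.2188 = 126.9 kips.
Design strength φR_n = 0.75 × 126.9 = 95.2 kips.

95.2 kips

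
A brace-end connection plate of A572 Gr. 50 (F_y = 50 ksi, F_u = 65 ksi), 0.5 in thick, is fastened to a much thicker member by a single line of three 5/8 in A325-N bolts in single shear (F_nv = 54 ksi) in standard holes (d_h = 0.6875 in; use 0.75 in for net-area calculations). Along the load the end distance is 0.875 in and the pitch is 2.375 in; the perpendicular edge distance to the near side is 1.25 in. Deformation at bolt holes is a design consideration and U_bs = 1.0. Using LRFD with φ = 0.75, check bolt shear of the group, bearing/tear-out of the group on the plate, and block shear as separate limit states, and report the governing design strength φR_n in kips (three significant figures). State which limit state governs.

Bolt shear: A_b = π·0.625²/4 = 0.3068 in²; R_n = 54 × 0.3068 × 3 × 1 = 49.7 kips → 0.75 × 49.7 = 37.3 kips.
Bearing: edge l_c = 0.5312, r_n = 20.72 kips; interior l_c = 1.688, r_n = 48.75 kips; R_n = 20.72 + 2·48.75 = 118.2 kips → 88.7 kips.
Block shear: A_gv = 2.812, A_nv = 1.875, A_nt = 0.4375 in²; R_n = min(0.6F_uA_nv, 0.6F_yA_gv) + U_bs·F_u·A_nt = 101.6 kips → 76.2 kips.
Bolt shear governs: 37.3 kips.

37.3 kips (bolt shear governs)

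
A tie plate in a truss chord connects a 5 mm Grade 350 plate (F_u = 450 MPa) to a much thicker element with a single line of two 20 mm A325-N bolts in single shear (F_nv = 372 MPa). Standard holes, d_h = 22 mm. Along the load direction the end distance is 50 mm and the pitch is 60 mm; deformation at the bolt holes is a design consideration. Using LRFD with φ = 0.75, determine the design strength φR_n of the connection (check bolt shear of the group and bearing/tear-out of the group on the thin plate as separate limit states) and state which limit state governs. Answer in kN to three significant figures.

156 kN (bearing governs)

Bolt shear: A_b = π·20²/4 = 314.2 mm²; R_n = 372 × 314.2 × 2 × 1 / 1000 = 233.7 kN → 0.75 × 233.7 = 175 kN.
Bearing (1.2 l_c t F_u ≤ 2.4 d t F_u): upper limit = 2.4·20·5·450 / 1000 = 108 kN.
  Edge l_c = 50 − 22/2 = 39 → r_n = 105.3 kN; interior l_c = 60 − 22 = 38 → r_n = 102.6 kN.
  R_n,bearing = 1·105.3 + 1·102.6 = 207.9 kN → 0.75 × 207.9 = 156 kN.
Bearing governs: 156 kN.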